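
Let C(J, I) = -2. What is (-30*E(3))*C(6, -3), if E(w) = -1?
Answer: -60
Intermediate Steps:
(-30*E(3))*C(6, -3) = -30*(-1)*(-2) = 30*(-2) = -60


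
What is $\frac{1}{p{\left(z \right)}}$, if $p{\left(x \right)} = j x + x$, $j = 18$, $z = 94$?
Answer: $\frac{1}{1786} \approx 0.00055991$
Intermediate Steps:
$p{\left(x \right)} = 19 x$ ($p{\left(x \right)} = 18 x + x = 19 x$)
$\frac{1}{p{\left(z \right)}} = \frac{1}{19 \cdot 94} = \frac{1}{1786}$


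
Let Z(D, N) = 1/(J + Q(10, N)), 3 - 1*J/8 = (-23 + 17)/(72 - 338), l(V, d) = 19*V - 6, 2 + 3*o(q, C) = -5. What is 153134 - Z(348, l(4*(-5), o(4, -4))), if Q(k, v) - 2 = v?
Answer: 7335731269/47904 ≈ 1.5313e+5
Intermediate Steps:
o(q, C) = -7/3 (o(q, C) = -⅔ + (⅓)*(-5) = -⅔ - 5/3 = -7/3)
Q(k, v) = 2 + v
l(V, d) = -6 + 19*V
J = 3168/133 (J = 24 - 8*(-23 + 17)/(72 - 338) = 24 - (-48)/(-266) = 24 - (-48)*(-1)/266 = 24 - 8*3/133 = 24 - 24/133 = 3168/133 ≈ 23.820)
Z(D, N) = 1/(3434/133 + N) (Z(D, N) = 1/(3168/133 + (2 + N)) = 1/(3434/133 + N))
153134 - Z(348, l(4*(-5), o(4, -4))) = 153134 - 133/(3434 + 133*(-6 + 19*(4*(-5)))) = 153134 - 133/(3434 + 133*(-6 + 19*(-20))) = 153134 - 133/(3434 + 133*(-6 - 380)) = 153134 - 133/(3434 + 133*(-386)) = 153134 - 133/(3434 - 51338) = 153134 - 133/(-47904) = 153134 - 133*(-1)/47904 = 153134 - 1*(-133/47904) = 153134 + 133/47904 = 7335731269/47904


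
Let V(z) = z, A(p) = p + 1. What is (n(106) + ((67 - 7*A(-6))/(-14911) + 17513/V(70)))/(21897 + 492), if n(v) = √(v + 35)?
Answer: 261129203/23368966530 + √141/22389 ≈ 0.011705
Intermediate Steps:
A(p) = 1 + p
n(v) = √(35 + v)
(n(106) + ((67 - 7*A(-6))/(-14911) + 17513/V(70)))/(21897 + 492) = (√(35 + 106) + ((67 - 7*(1 - 6))/(-14911) + 17513/70))/(21897 + 492) = (√141 + ((67 - 7*(-5))*(-1/14911) + 17513*(1/70)))/22389 = (√141 + ((67 + 35)*(-1/14911) + 17513/70))*(1/22389) = (√141 + (102*(-1/14911) + 17513/70))*(1/22389) = (√141 + (-102/14911 + 17513/70))*(1/22389) = (√141 + 261129203/1043770)*(1/22389) = (261129203/1043770 + √141)*(1/22389) = 261129203/23368966530 + √141/22389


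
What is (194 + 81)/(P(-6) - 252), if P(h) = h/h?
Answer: -275/251 ≈ -1.0956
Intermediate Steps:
P(h) = 1
(194 + 81)/(P(-6) - 252) = (194 + 81)/(1 - 252) = 275/(-251) = 275*(-1/251) = -275/251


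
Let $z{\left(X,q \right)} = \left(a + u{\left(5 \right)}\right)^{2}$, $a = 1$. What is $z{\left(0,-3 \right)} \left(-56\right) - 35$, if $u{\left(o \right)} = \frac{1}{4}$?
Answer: $- \frac{245}{2} \approx -122.5$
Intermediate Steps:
$u{\left(o \right)} = \frac{1}{4}$
$z{\left(X,q \right)} = \frac{25}{16}$ ($z{\left(X,q \right)} = \left(1 + \frac{1}{4}\right)^{2} = \left(\frac{5}{4}\right)^{2} = \frac{25}{16}$)
$z{\left(0,-3 \right)} \left(-56\right) - 35 = \frac{25}{16} \left(-56\right) - 35 = - \frac{175}{2} - 35 = - \frac{245}{2}$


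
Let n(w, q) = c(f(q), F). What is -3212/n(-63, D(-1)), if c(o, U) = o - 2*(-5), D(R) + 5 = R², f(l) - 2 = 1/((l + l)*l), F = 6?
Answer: -9344/35 ≈ -266.97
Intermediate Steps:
f(l) = 2 + 1/(2*l²) (f(l) = 2 + 1/((l + l)*l) = 2 + 1/(((2*l))*l) = 2 + (1/(2*l))/l = 2 + 1/(2*l²))
D(R) = -5 + R²
c(o, U) = 10 + o (c(o, U) = o + 10 = 10 + o)
n(w, q) = 12 + 1/(2*q²) (n(w, q) = 10 + (2 + 1/(2*q²)) = 12 + 1/(2*q²))
-3212/n(-63, D(-1)) = -3212/(12 + 1/(2*(-5 + (-1)²)²)) = -3212/(12 + 1/(2*(-5 + 1)²)) = -3212/(12 + (½)/(-4)²) = -3212/(12 + (½)*(1/16)) = -3212/(12 + 1/32) = -3212/385/32 = -3212*32/385 = -9344/35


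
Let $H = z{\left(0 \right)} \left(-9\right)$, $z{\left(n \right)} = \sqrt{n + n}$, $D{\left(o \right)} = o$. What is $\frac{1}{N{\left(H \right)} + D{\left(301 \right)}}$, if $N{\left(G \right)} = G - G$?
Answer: $\frac{1}{301} \approx 0.0033223$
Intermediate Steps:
$z{\left(n \right)} = \sqrt{2} \sqrt{n}$ ($z{\left(n \right)} = \sqrt{2 n} = \sqrt{2} \sqrt{n}$)
$H = 0$ ($H = \sqrt{2} \sqrt{0} \left(-9\right) = \sqrt{2} \cdot 0 \left(-9\right) = 0 \left(-9\right) = 0$)
$N{\left(G \right)} = 0$
$\frac{1}{N{\left(H \right)} + D{\left(301 \right)}} = \frac{1}{0 + 301} = \frac{1}{301}$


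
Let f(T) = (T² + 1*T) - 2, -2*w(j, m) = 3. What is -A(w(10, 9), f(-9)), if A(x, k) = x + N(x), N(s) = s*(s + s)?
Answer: -3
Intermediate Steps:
w(j, m) = -3/2 (w(j, m) = -½*3 = -3/2)
N(s) = 2*s² (N(s) = s*(2*s) = 2*s²)
f(T) = -2 + T + T² (f(T) = (T² + T) - 2 = (T + T²) - 2 = -2 + T + T²)
A(x, k) = x + 2*x²
-A(w(10, 9), f(-9)) = -(-3)*(1 + 2*(-3/2))/2 = -(-3)*(1 - 3)/2 = -(-3)*(-2)/2 = -1*3 = -3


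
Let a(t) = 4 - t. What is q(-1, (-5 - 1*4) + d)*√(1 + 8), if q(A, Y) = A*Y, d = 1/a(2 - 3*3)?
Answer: 294/11 ≈ 26.727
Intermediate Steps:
d = 1/11 (d = 1/(4 - (2 - 3*3)) = 1/(4 - (2 - 9)) = 1/(4 - 1*(-7)) = 1/(4 + 7) = 1/11 ≈ 0.090909)
q(-1, (-5 - 1*4) + d)*√(1 + 8) = (-((-5 - 1*4) + 1/11))*√(1 + 8) = (-((-5 - 4) + 1/11))*√9 = -(-9 + 1/11)*3 = -1*(-98/11)*3 = (98/11)*3 = 294/11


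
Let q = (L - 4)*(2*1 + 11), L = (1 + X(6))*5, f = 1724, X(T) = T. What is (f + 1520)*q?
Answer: 1307332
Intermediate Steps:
L = 35 (L = (1 + 6)*5 = 7*5 = 35)
q = 403 (q = (35 - 4)*(2*1 + 11) = 31*(2 + 11) = 31*13 = 403)
(f + 1520)*q = (1724 + 1520)*403 = 3244*403 = 1307332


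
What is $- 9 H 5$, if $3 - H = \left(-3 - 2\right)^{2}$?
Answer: $990$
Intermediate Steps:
$H = -22$ ($H = 3 - \left(-3 - 2\right)^{2} = 3 - \left(-5\right)^{2} = 3 - 25 = -22$)
$- 9 H 5 = \left(-9\right) \left(-22\right) 5 = 198 \cdot 5 = 990$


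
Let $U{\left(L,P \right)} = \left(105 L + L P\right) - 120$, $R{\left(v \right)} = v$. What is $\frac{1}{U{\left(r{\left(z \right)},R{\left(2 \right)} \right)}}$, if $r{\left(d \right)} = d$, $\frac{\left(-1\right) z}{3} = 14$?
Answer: $- \frac{1}{4614} \approx -0.00021673$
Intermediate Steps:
$z = -42$ ($z = \left(-3\right) 14 = -42$)
$U{\left(L,P \right)} = -120 + 105 L + L P$
$\frac{1}{U{\left(r{\left(z \right)},R{\left(2 \right)} \right)}} = \frac{1}{-120 + 105 \left(-42\right) - 84} = \frac{1}{-120 - 4410 - 84} = \frac{1}{-4614} = - \frac{1}{4614}$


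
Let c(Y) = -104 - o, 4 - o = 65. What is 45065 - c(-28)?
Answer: 45108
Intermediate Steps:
o = -61 (o = 4 - 1*65 = 4 - 65 = -61)
c(Y) = -43 (c(Y) = -104 - 1*(-61) = -104 + 61 = -43)
45065 - c(-28) = 45065 - 1*(-43) = 45065 + 43 = 45108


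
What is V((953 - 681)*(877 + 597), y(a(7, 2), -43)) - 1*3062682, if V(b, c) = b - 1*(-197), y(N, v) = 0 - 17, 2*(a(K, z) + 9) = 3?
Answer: -2661557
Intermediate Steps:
a(K, z) = -15/2 (a(K, z) = -9 + (½)*3 = -9 + 3/2 = -15/2)
y(N, v) = -17
V(b, c) = 197 + b (V(b, c) = b + 197 = 197 + b)
V((953 - 681)*(877 + 597), y(a(7, 2), -43)) - 1*3062682 = (197 + (953 - 681)*(877 + 597)) - 1*3062682 = (197 + 272*1474) - 3062682 = (197 + 400928) - 3062682 = 401125 - 3062682 = -2661557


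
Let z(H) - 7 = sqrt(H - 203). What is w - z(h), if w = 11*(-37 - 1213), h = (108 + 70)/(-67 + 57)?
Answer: -13757 - 4*I*sqrt(345)/5 ≈ -13757.0 - 14.859*I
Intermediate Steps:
h = -89/5 (h = 178/(-10) = 178*(-1/10) = -89/5 ≈ -17.800)
z(H) = 7 + sqrt(-203 + H) (z(H) = 7 + sqrt(H - 203) = 7 + sqrt(-203 + H))
w = -13750 (w = 11*(-1250) = -13750)
w - z(h) = -13750 - (7 + sqrt(-203 - 89/5)) = -13750 - (7 + sqrt(-1104/5)) = -13750 - (7 + 4*I*sqrt(345)/5) = -13750 + (-7 - 4*I*sqrt(345)/5) = -13757 - 4*I*sqrt(345)/5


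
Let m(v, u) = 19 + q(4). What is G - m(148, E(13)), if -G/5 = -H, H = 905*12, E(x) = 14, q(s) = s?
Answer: 54277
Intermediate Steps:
H = 10860
m(v, u) = 23 (m(v, u) = 19 + 4 = 23)
G = 54300 (G = -(-5)*10860 = -5*(-10860) = 54300)
G - m(148, E(13)) = 54300 - 1*23 = 54300 - 23 = 54277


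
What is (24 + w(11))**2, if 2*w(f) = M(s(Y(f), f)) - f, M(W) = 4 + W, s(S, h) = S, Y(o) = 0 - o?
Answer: 225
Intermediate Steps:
Y(o) = -o
w(f) = 2 - f (w(f) = ((4 - f) - f)/2 = (4 - 2*f)/2 = 2 - f)
(24 + w(11))**2 = (24 + (2 - 1*11))**2 = (24 + (2 - 11))**2 = (24 - 9)**2 = 15**2 = 225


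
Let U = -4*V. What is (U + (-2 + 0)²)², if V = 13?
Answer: 2304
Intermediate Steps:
U = -52 (U = -4*13 = -52)
(U + (-2 + 0)²)² = (-52 + (-2 + 0)²)² = (-52 + (-2)²)² = (-52 + 4)² = (-48)² = 2304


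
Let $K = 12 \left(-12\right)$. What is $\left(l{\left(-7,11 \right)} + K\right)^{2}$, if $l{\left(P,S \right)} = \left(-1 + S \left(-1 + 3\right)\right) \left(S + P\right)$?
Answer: $3600$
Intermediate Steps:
$K = -144$
$l{\left(P,S \right)} = \left(-1 + 2 S\right) \left(P + S\right)$ ($l{\left(P,S \right)} = \left(-1 + S 2\right) \left(P + S\right) = \left(-1 + 2 S\right) \left(P + S\right)$)
$\left(l{\left(-7,11 \right)} + K\right)^{2} = \left(\left(\left(-1\right) \left(-7\right) - 11 + 2 \cdot 11^{2} + 2 \left(-7\right) 11\right) - 144\right)^{2} = \left(\left(7 - 11 + 2 \cdot 121 - 154\right) - 144\right)^{2} = \left(\left(7 - 11 + 242 - 154\right) - 144\right)^{2} = \left(84 - 144\right)^{2} = \left(-60\right)^{2} = 3600$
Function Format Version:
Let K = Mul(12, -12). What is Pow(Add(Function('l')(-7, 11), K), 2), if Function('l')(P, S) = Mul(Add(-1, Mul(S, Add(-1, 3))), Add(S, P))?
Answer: 3600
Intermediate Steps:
K = -144
Function('l')(P, S) = Mul(Add(-1, Mul(2, S)), Add(P, S)) (Function('l')(P, S) = Mul(Add(-1, Mul(S, 2)), Add(P, S)) = Mul(Add(-1, Mul(2, S)), Add(P, S)))
Pow(Add(Function('l')(-7, 11), K), 2) = Pow(Add(Add(Mul(-1, -7), Mul(-1, 11), Mul(2, Pow(11, 2)), Mul(2, -7, 11)), -144), 2) = Pow(Add(Add(7, -11, Mul(2, 121), -154), -144), 2) = Pow(Add(Add(7, -11, 242, -154), -144), 2) = Pow(Add(84, -144), 2) = Pow(-60, 2) = 3600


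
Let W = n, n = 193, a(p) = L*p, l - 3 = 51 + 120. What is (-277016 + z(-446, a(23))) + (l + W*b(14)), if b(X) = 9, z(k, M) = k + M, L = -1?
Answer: -275574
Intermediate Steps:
l = 174 (l = 3 + (51 + 120) = 3 + 171 = 174)
a(p) = -p
z(k, M) = M + k
W = 193
(-277016 + z(-446, a(23))) + (l + W*b(14)) = (-277016 + (-1*23 - 446)) + (174 + 193*9) = (-277016 + (-23 - 446)) + (174 + 1737) = (-277016 - 469) + 1911 = -277485 + 1911 = -275574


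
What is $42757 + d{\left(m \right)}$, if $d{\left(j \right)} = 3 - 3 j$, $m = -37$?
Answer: $42871$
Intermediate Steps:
$42757 + d{\left(m \right)} = 42757 + \left(3 - -111\right) = 42757 + \left(3 + 111\right) = 42757 + 114 = 42871$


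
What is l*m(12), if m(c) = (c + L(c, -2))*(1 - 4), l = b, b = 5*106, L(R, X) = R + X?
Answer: -34980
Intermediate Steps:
b = 530
l = 530
m(c) = 6 - 6*c (m(c) = (c + (c - 2))*(1 - 4) = (c + (-2 + c))*(-3) = (-2 + 2*c)*(-3) = 6 - 6*c)
l*m(12) = 530*(6 - 6*12) = 530*(6 - 72) = 530*(-66) = -34980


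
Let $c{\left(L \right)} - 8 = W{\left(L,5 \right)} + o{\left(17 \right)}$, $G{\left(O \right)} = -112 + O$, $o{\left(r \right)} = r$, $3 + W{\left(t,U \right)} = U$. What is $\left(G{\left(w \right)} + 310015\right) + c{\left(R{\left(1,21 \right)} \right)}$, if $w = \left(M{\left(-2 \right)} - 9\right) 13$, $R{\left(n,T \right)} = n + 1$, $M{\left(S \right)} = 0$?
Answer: $309813$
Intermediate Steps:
$R{\left(n,T \right)} = 1 + n$
$W{\left(t,U \right)} = -3 + U$
$w = -117$ ($w = \left(0 - 9\right) 13 = \left(-9\right) 13 = -117$)
$c{\left(L \right)} = 27$ ($c{\left(L \right)} = 8 + \left(\left(-3 + 5\right) + 17\right) = 8 + \left(2 + 17\right) = 8 + 19 = 27$)
$\left(G{\left(w \right)} + 310015\right) + c{\left(R{\left(1,21 \right)} \right)} = \left(\left(-112 - 117\right) + 310015\right) + 27 = \left(-229 + 310015\right) + 27 = 309786 + 27 = 309813$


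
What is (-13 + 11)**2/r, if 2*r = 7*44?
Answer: 2/77 ≈ 0.025974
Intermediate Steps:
r = 154 (r = (7*44)/2 = (1/2)*308 = 154)
(-13 + 11)**2/r = (-13 + 11)**2/154 = (-2)**2*(1/154) = 4*(1/154) = 2/77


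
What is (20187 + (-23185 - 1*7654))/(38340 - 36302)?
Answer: -5326/1019 ≈ -5.2267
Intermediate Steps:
(20187 + (-23185 - 1*7654))/(38340 - 36302) = (20187 + (-23185 - 7654))/2038 = (20187 - 30839)*(1/2038) = -10652*1/2038 = -5326/1019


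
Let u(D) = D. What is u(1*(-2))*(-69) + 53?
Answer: 191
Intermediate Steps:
u(1*(-2))*(-69) + 53 = (1*(-2))*(-69) + 53 = -2*(-69) + 53 = 138 + 53 = 191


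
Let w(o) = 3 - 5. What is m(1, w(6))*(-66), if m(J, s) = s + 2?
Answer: 0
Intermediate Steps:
w(o) = -2
m(J, s) = 2 + s
m(1, w(6))*(-66) = (2 - 2)*(-66) = 0*(-66) = 0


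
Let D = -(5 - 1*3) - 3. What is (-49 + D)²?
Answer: 2916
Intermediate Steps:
D = -5 (D = -(5 - 3) - 3 = -1*2 - 3 = -2 - 3 = -5)
(-49 + D)² = (-49 - 5)² = (-54)² = 2916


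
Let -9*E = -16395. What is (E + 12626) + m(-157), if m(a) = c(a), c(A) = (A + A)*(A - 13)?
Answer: 203483/3 ≈ 67828.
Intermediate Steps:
c(A) = 2*A*(-13 + A) (c(A) = (2*A)*(-13 + A) = 2*A*(-13 + A))
m(a) = 2*a*(-13 + a)
E = 5465/3 (E = -1/9*(-16395) = 5465/3 ≈ 1821.7)
(E + 12626) + m(-157) = (5465/3 + 12626) + 2*(-157)*(-13 - 157) = 43343/3 + 2*(-157)*(-170) = 43343/3 + 53380 = 203483/3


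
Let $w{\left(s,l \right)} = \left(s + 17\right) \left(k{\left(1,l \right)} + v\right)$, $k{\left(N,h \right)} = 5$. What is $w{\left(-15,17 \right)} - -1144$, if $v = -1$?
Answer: $1152$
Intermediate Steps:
$w{\left(s,l \right)} = 68 + 4 s$ ($w{\left(s,l \right)} = \left(s + 17\right) \left(5 - 1\right) = \left(17 + s\right) 4 = 68 + 4 s$)
$w{\left(-15,17 \right)} - -1144 = \left(68 + 4 \left(-15\right)\right) - -1144 = \left(68 - 60\right) + 1144 = 8 + 1144 = 1152$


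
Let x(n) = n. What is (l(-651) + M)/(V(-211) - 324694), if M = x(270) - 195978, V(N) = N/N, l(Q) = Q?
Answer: 65453/108231 ≈ 0.60475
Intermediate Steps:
V(N) = 1
M = -195708 (M = 270 - 195978 = -195708)
(l(-651) + M)/(V(-211) - 324694) = (-651 - 195708)/(1 - 324694) = -196359/(-324693) = -196359*(-1/324693) = 65453/108231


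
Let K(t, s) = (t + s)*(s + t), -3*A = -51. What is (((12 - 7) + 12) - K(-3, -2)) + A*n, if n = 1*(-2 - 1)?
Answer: -59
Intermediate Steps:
A = 17 (A = -⅓*(-51) = 17)
K(t, s) = (s + t)² (K(t, s) = (s + t)*(s + t) = (s + t)²)
n = -3 (n = 1*(-3) = -3)
(((12 - 7) + 12) - K(-3, -2)) + A*n = (((12 - 7) + 12) - (-2 - 3)²) + 17*(-3) = ((5 + 12) - 1*(-5)²) - 51 = (17 - 1*25) - 51 = (17 - 25) - 51 = -8 - 51 = -59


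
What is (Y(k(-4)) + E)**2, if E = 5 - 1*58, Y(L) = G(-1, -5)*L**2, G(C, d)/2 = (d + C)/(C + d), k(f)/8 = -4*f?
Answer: 1070271225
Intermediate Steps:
k(f) = -32*f (k(f) = 8*(-4*f) = -32*f)
G(C, d) = 2 (G(C, d) = 2*((d + C)/(C + d)) = 2*((C + d)/(C + d)) = 2*1 = 2)
Y(L) = 2*L**2
E = -53 (E = 5 - 58 = -53)
(Y(k(-4)) + E)**2 = (2*(-32*(-4))**2 - 53)**2 = (2*128**2 - 53)**2 = (2*16384 - 53)**2 = (32768 - 53)**2 = 32715**2 = 1070271225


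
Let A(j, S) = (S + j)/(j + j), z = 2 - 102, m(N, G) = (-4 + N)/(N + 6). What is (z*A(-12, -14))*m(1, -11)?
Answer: 325/7 ≈ 46.429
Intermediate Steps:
m(N, G) = (-4 + N)/(6 + N)
z = -100
A(j, S) = (S + j)/(2*j) (A(j, S) = (S + j)/((2*j)) = (S + j)*(1/(2*j)) = (S + j)/(2*j))
(z*A(-12, -14))*m(1, -11) = (-50*(-14 - 12)/(-12))*((-4 + 1)/(6 + 1)) = (-50*(-1)*(-26)/12)*(-3/7) = (-100*13/12)*((1/7)*(-3)) = -325/3*(-3/7) = 325/7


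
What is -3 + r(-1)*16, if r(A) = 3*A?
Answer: -51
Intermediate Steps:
-3 + r(-1)*16 = -3 + (3*(-1))*16 = -3 - 3*16 = -3 - 48 = -51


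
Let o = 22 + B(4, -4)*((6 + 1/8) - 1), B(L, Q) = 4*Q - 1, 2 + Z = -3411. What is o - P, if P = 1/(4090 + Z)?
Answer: -352725/5416 ≈ -65.126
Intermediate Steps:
Z = -3413 (Z = -2 - 3411 = -3413)
B(L, Q) = -1 + 4*Q
P = 1/677 (P = 1/(4090 - 3413) = 1/677 ≈ 0.0014771)
o = -521/8 (o = 22 + (-1 + 4*(-4))*((6 + 1/8) - 1) = 22 + (-1 - 16)*((6 + 1/8) - 1) = 22 - 17*(49/8 - 1) = 22 - 17*41/8 = 22 - 697/8 = -521/8 ≈ -65.125)
o - P = -521/8 - 1*1/677 = -521/8 - 1/677 = -352725/5416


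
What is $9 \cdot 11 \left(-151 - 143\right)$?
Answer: $-29106$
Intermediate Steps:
$9 \cdot 11 \left(-151 - 143\right) = 99 \left(-294\right) = -29106$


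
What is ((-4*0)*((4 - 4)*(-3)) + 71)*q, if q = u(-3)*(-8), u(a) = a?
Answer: 1704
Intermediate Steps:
q = 24 (q = -3*(-8) = 24)
((-4*0)*((4 - 4)*(-3)) + 71)*q = ((-4*0)*((4 - 4)*(-3)) + 71)*24 = (0*(0*(-3)) + 71)*24 = (0*0 + 71)*24 = (0 + 71)*24 = 71*24 = 1704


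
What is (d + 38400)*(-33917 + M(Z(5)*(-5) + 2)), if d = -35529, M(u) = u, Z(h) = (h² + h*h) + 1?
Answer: -98102070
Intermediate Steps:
Z(h) = 1 + 2*h² (Z(h) = (h² + h²) + 1 = 2*h² + 1 = 1 + 2*h²)
(d + 38400)*(-33917 + M(Z(5)*(-5) + 2)) = (-35529 + 38400)*(-33917 + ((1 + 2*5²)*(-5) + 2)) = 2871*(-33917 + ((1 + 2*25)*(-5) + 2)) = 2871*(-33917 + ((1 + 50)*(-5) + 2)) = 2871*(-33917 + (51*(-5) + 2)) = 2871*(-33917 + (-255 + 2)) = 2871*(-33917 - 253) = 2871*(-34170) = -98102070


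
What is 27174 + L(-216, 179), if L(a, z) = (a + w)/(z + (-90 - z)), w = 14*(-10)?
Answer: 1223008/45 ≈ 27178.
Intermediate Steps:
w = -140
L(a, z) = 14/9 - a/90 (L(a, z) = (a - 140)/(z + (-90 - z)) = (-140 + a)/(-90) = (-140 + a)*(-1/90) = 14/9 - a/90)
27174 + L(-216, 179) = 27174 + (14/9 - 1/90*(-216)) = 27174 + (14/9 + 12/5) = 27174 + 178/45 = 1223008/45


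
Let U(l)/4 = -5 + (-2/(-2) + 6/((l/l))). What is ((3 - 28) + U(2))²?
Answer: 289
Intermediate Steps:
U(l) = 8 (U(l) = 4*(-5 + (-2/(-2) + 6/((l/l)))) = 4*(-5 + (-2*(-½) + 6/1)) = 4*(-5 + (1 + 6*1)) = 4*(-5 + (1 + 6)) = 4*(-5 + 7) = 4*2 = 8)
((3 - 28) + U(2))² = ((3 - 28) + 8)² = (-25 + 8)² = (-17)² = 289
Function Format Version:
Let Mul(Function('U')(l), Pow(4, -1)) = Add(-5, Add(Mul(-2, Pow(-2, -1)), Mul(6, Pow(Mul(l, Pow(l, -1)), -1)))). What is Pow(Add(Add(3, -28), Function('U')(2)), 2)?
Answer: 289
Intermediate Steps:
Function('U')(l) = 8 (Function('U')(l) = Mul(4, Add(-5, Add(Mul(-2, Pow(-2, -1)), Mul(6, Pow(Mul(l, Pow(l, -1)), -1))))) = Mul(4, Add(-5, Add(Mul(-2, Rational(-1, 2)), Mul(6, Pow(1, -1))))) = Mul(4, Add(-5, Add(1, Mul(6, 1)))) = Mul(4, Add(-5, Add(1, 6))) = Mul(4, Add(-5, 7)) = Mul(4, 2) = 8)
Pow(Add(Add(3, -28), Function('U')(2)), 2) = Pow(Add(Add(3, -28), 8), 2) = Pow(Add(-25, 8), 2) = Pow(-17, 2) = 289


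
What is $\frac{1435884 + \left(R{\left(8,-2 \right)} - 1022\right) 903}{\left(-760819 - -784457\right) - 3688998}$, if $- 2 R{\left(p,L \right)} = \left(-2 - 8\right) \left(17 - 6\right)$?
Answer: $- \frac{562683}{3665360} \approx -0.15351$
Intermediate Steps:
$R{\left(p,L \right)} = 55$ ($R{\left(p,L \right)} = - \frac{\left(-2 - 8\right) \left(17 - 6\right)}{2} = - \frac{\left(-10\right) 11}{2} = \left(- \frac{1}{2}\right) \left(-110\right) = 55$)
$\frac{1435884 + \left(R{\left(8,-2 \right)} - 1022\right) 903}{\left(-760819 - -784457\right) - 3688998} = \frac{1435884 + \left(55 - 1022\right) 903}{\left(-760819 - -784457\right) - 3688998} = \frac{1435884 - 873201}{\left(-760819 + 784457\right) - 3688998} = \frac{1435884 - 873201}{23638 - 3688998} = \frac{562683}{-3665360} = 562683 \left(- \frac{1}{3665360}\right) = - \frac{562683}{3665360}$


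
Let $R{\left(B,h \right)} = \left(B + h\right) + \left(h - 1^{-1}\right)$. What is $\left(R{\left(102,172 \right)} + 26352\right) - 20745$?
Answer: $6052$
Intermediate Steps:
$R{\left(B,h \right)} = -1 + B + 2 h$ ($R{\left(B,h \right)} = \left(B + h\right) + \left(h - 1\right) = \left(B + h\right) + \left(-1 + h\right) = -1 + B + 2 h$)
$\left(R{\left(102,172 \right)} + 26352\right) - 20745 = \left(\left(-1 + 102 + 2 \cdot 172\right) + 26352\right) - 20745 = \left(\left(-1 + 102 + 344\right) + 26352\right) - 20745 = \left(445 + 26352\right) - 20745 = 26797 - 20745 = 6052$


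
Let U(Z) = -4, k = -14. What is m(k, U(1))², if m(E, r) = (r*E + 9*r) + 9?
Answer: 841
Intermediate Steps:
m(E, r) = 9 + 9*r + E*r (m(E, r) = (E*r + 9*r) + 9 = (9*r + E*r) + 9 = 9 + 9*r + E*r)
m(k, U(1))² = (9 + 9*(-4) - 14*(-4))² = (9 - 36 + 56)² = 29² = 841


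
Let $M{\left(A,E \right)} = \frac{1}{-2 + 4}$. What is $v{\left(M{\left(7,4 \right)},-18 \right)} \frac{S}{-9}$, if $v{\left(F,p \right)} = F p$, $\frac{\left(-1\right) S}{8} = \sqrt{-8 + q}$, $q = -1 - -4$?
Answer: $- 8 i \sqrt{5} \approx - 17.889 i$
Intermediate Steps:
$q = 3$ ($q = -1 + 4 = 3$)
$M{\left(A,E \right)} = \frac{1}{2}$
$S = - 8 i \sqrt{5}$ ($S = - 8 \sqrt{-8 + 3} = - 8 \sqrt{-5} = - 8 i \sqrt{5} \approx - 17.889 i$)
$v{\left(M{\left(7,4 \right)},-18 \right)} \frac{S}{-9} = \frac{1}{2} \left(-18\right) \frac{\left(-8\right) i \sqrt{5}}{-9} = - 9 - 8 i \sqrt{5} \left(- \frac{1}{9}\right) = - 9 \frac{8 i \sqrt{5}}{9} = - 8 i \sqrt{5}$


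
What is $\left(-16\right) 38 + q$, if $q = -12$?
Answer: $-620$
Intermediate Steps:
$\left(-16\right) 38 + q = \left(-16\right) 38 - 12 = -608 - 12 = -620$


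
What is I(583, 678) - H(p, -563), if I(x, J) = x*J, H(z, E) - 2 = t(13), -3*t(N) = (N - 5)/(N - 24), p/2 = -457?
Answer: 13043968/33 ≈ 3.9527e+5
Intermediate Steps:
p = -914 (p = 2*(-457) = -914)
t(N) = -(-5 + N)/(3*(-24 + N)) (t(N) = -(N - 5)/(3*(N - 24)) = -(-5 + N)/(3*(-24 + N)))
H(z, E) = 74/33 (H(z, E) = 2 + (5 - 1*13)/(3*(-24 + 13)) = 2 + (1/3)*(5 - 13)/(-11) = 2 + (1/3)*(-1/11)*(-8) = 2 + 8/33 = 74/33)
I(x, J) = J*x
I(583, 678) - H(p, -563) = 678*583 - 1*74/33 = 395274 - 74/33 = 13043968/33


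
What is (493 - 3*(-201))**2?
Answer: 1201216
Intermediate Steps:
(493 - 3*(-201))**2 = (493 + 603)**2 = 1096**2 = 1201216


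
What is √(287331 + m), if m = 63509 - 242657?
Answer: √108183 ≈ 328.91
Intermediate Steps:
m = -179148
√(287331 + m) = √(287331 - 179148) = √108183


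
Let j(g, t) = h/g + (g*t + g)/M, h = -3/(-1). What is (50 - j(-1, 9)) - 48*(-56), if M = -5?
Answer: 2739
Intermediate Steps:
h = 3 (h = -3*(-1) = 3)
j(g, t) = 3/g - g/5 - g*t/5 (j(g, t) = 3/g + (g*t + g)/(-5) = 3/g + (g + g*t)*(-⅕) = 3/g + (-g/5 - g*t/5) = 3/g - g/5 - g*t/5)
(50 - j(-1, 9)) - 48*(-56) = (50 - (15 - 1*(-1)²*(1 + 9))/(5*(-1))) - 48*(-56) = (50 - (-1)*(15 - 1*1*10)/5) + 2688 = (50 - (-1)*(15 - 10)/5) + 2688 = (50 - (-1)*5/5) + 2688 = (50 - 1*(-1)) + 2688 = (50 + 1) + 2688 = 51 + 2688 = 2739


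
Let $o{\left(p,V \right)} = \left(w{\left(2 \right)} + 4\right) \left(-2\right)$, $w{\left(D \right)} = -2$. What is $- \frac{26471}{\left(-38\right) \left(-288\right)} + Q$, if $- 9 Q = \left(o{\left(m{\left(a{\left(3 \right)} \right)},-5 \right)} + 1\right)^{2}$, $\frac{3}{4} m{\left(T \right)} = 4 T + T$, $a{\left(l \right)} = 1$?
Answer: $- \frac{37415}{10944} \approx -3.4188$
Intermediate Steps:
$m{\left(T \right)} = \frac{20 T}{3}$ ($m{\left(T \right)} = \frac{4 \left(4 T + T\right)}{3} = \frac{4 \cdot 5 T}{3} = \frac{20 T}{3}$)
$o{\left(p,V \right)} = -4$ ($o{\left(p,V \right)} = \left(-2 + 4\right) \left(-2\right) = 2 \left(-2\right) = -4$)
$Q = -1$ ($Q = - \frac{\left(-4 + 1\right)^{2}}{9} = - \frac{\left(-3\right)^{2}}{9} = \left(- \frac{1}{9}\right) 9 = -1$)
$- \frac{26471}{\left(-38\right) \left(-288\right)} + Q = - \frac{26471}{\left(-38\right) \left(-288\right)} - 1 = - \frac{26471}{10944} - 1 = - \frac{37415}{10944}$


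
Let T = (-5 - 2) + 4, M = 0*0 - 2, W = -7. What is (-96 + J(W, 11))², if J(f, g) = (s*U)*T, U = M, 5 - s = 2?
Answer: 6084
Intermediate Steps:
M = -2 (M = 0 - 2 = -2)
T = -3 (T = -7 + 4 = -3)
s = 3 (s = 5 - 1*2 = 5 - 2 = 3)
U = -2
J(f, g) = 18 (J(f, g) = (3*(-2))*(-3) = -6*(-3) = 18)
(-96 + J(W, 11))² = (-96 + 18)² = (-78)² = 6084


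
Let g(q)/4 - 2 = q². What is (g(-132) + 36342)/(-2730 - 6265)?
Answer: -106046/8995 ≈ -11.789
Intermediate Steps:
g(q) = 8 + 4*q²
(g(-132) + 36342)/(-2730 - 6265) = ((8 + 4*(-132)²) + 36342)/(-2730 - 6265) = ((8 + 4*17424) + 36342)/(-8995) = ((8 + 69696) + 36342)*(-1/8995) = (69704 + 36342)*(-1/8995) = 106046*(-1/8995) = -106046/8995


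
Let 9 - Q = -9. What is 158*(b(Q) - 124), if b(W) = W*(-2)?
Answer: -25280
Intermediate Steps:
Q = 18 (Q = 9 - 1*(-9) = 9 + 9 = 18)
b(W) = -2*W
158*(b(Q) - 124) = 158*(-2*18 - 124) = 158*(-36 - 124) = 158*(-160) = -25280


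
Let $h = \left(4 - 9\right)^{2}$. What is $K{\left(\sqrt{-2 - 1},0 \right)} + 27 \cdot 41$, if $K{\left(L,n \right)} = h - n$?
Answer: $1132$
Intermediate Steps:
$h = 25$ ($h = \left(4 - 9\right)^{2} = \left(-5\right)^{2} = 25$)
$K{\left(L,n \right)} = 25 - n$
$K{\left(\sqrt{-2 - 1},0 \right)} + 27 \cdot 41 = \left(25 - 0\right) + 27 \cdot 41 = \left(25 + 0\right) + 1107 = 25 + 1107 = 1132$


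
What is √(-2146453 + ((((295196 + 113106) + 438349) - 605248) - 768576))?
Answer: I*√2673626 ≈ 1635.1*I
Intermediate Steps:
√(-2146453 + ((((295196 + 113106) + 438349) - 605248) - 768576)) = √(-2146453 + (((408302 + 438349) - 605248) - 768576)) = √(-2146453 + ((846651 - 605248) - 768576)) = √(-2146453 + (241403 - 768576)) = √(-2146453 - 527173) = √(-2673626) = I*√2673626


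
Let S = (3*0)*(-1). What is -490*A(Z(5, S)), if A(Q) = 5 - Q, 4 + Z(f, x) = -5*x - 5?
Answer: -6860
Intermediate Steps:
S = 0 (S = 0*(-1) = 0)
Z(f, x) = -9 - 5*x (Z(f, x) = -4 + (-5*x - 5) = -4 + (-5 - 5*x) = -9 - 5*x)
-490*A(Z(5, S)) = -490*(5 - (-9 - 5*0)) = -490*(5 - (-9 + 0)) = -490*(5 - 1*(-9)) = -490*(5 + 9) = -490*14 = -6860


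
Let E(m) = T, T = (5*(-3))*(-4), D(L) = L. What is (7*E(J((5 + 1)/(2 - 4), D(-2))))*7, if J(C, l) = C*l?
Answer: 2940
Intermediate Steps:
T = 60 (T = -15*(-4) = 60)
E(m) = 60
(7*E(J((5 + 1)/(2 - 4), D(-2))))*7 = (7*60)*7 = 420*7 = 2940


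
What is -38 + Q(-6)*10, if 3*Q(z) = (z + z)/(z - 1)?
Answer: -226/7 ≈ -32.286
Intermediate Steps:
Q(z) = 2*z/(3*(-1 + z)) (Q(z) = ((z + z)/(z - 1))/3 = ((2*z)/(-1 + z))/3 = (2*z/(-1 + z))/3 = 2*z/(3*(-1 + z)))
-38 + Q(-6)*10 = -38 + ((2/3)*(-6)/(-1 - 6))*10 = -38 + ((2/3)*(-6)/(-7))*10 = -38 + ((2/3)*(-6)*(-1/7))*10 = -38 + (4/7)*10 = -38 + 40/7 = -226/7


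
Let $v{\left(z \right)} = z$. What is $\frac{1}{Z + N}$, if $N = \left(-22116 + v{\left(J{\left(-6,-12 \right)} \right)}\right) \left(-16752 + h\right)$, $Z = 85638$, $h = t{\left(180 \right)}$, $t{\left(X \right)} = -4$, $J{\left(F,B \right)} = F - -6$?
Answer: $\frac{1}{370661334} \approx 2.6979 \cdot 10^{-9}$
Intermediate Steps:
$J{\left(F,B \right)} = 6 + F$ ($J{\left(F,B \right)} = F + 6 = 6 + F$)
$h = -4$
$N = 370575696$ ($N = \left(-22116 + \left(6 - 6\right)\right) \left(-16752 - 4\right) = \left(-22116 + 0\right) \left(-16756\right) = \left(-22116\right) \left(-16756\right) = 370575696$)
$\frac{1}{Z + N} = \frac{1}{85638 + 370575696} = \frac{1}{370661334}$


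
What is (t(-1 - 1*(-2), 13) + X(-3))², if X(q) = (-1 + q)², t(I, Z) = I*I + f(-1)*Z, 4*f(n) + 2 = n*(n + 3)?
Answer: 16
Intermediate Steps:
f(n) = -½ + n*(3 + n)/4 (f(n) = -½ + (n*(n + 3))/4 = -½ + (n*(3 + n))/4 = -½ + n*(3 + n)/4)
t(I, Z) = I² - Z (t(I, Z) = I*I + (-½ + (¼)*(-1)² + (¾)*(-1))*Z = I² + (-½ + (¼)*1 - ¾)*Z = I² + (-½ + ¼ - ¾)*Z = I² - Z)
(t(-1 - 1*(-2), 13) + X(-3))² = (((-1 - 1*(-2))² - 1*13) + (-1 - 3)²)² = (((-1 + 2)² - 13) + (-4)²)² = ((1² - 13) + 16)² = ((1 - 13) + 16)² = (-12 + 16)² = 4² = 16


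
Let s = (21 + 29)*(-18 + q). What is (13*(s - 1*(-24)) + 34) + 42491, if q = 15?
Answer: 40887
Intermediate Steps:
s = -150 (s = (21 + 29)*(-18 + 15) = 50*(-3) = -150)
(13*(s - 1*(-24)) + 34) + 42491 = (13*(-150 - 1*(-24)) + 34) + 42491 = (13*(-150 + 24) + 34) + 42491 = (13*(-126) + 34) + 42491 = (-1638 + 34) + 42491 = -1604 + 42491 = 40887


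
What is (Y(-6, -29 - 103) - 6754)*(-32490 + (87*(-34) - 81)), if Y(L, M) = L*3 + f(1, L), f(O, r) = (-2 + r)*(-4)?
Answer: 239465460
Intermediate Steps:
f(O, r) = 8 - 4*r
Y(L, M) = 8 - L (Y(L, M) = L*3 + (8 - 4*L) = 3*L + (8 - 4*L) = 8 - L)
(Y(-6, -29 - 103) - 6754)*(-32490 + (87*(-34) - 81)) = ((8 - 1*(-6)) - 6754)*(-32490 + (87*(-34) - 81)) = ((8 + 6) - 6754)*(-32490 + (-2958 - 81)) = (14 - 6754)*(-32490 - 3039) = -6740*(-35529) = 239465460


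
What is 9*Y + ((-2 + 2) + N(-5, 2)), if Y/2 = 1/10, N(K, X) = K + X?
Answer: -6/5 ≈ -1.2000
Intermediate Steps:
Y = ⅕ (Y = 2/10 = 2*(⅒) = ⅕ ≈ 0.20000)
9*Y + ((-2 + 2) + N(-5, 2)) = 9*(⅕) + ((-2 + 2) + (-5 + 2)) = 9/5 + (0 - 3) = 9/5 - 3 = -6/5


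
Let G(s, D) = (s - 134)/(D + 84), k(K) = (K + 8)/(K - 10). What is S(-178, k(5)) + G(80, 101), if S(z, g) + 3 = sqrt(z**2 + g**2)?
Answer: -609/185 + sqrt(792269)/5 ≈ 174.73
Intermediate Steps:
k(K) = (8 + K)/(-10 + K)
S(z, g) = -3 + sqrt(g**2 + z**2) (S(z, g) = -3 + sqrt(z**2 + g**2) = -3 + sqrt(g**2 + z**2))
G(s, D) = (-134 + s)/(84 + D)
S(-178, k(5)) + G(80, 101) = (-3 + sqrt(((8 + 5)/(-10 + 5))**2 + (-178)**2)) + (-134 + 80)/(84 + 101) = (-3 + sqrt((13/(-5))**2 + 31684)) - 54/185 = (-3 + sqrt((-1/5*13)**2 + 31684)) + (1/185)*(-54) = (-3 + sqrt((-13/5)**2 + 31684)) - 54/185 = (-3 + sqrt(169/25 + 31684)) - 54/185 = (-3 + sqrt(792269/25)) - 54/185 = (-3 + sqrt(792269)/5) - 54/185 = -609/185 + sqrt(792269)/5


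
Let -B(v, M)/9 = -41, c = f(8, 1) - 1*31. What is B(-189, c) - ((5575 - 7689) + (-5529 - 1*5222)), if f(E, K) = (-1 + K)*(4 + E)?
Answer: 13234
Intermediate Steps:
c = -31 (c = (-4 - 1*8 + 4*1 + 8*1) - 1*31 = (-4 - 8 + 4 + 8) - 31 = 0 - 31 = -31)
B(v, M) = 369 (B(v, M) = -9*(-41) = 369)
B(-189, c) - ((5575 - 7689) + (-5529 - 1*5222)) = 369 - ((5575 - 7689) + (-5529 - 1*5222)) = 369 - (-2114 + (-5529 - 5222)) = 369 - (-2114 - 10751) = 369 - 1*(-12865) = 369 + 12865 = 13234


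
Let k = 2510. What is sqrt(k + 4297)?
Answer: sqrt(6807) ≈ 82.505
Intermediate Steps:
sqrt(k + 4297) = sqrt(2510 + 4297) = sqrt(6807)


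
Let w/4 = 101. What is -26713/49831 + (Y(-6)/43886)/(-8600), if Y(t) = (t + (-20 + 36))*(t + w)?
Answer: -504110405109/940359804380 ≈ -0.53608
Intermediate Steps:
w = 404 (w = 4*101 = 404)
Y(t) = (16 + t)*(404 + t) (Y(t) = (t + (-20 + 36))*(t + 404) = (t + 16)*(404 + t) = (16 + t)*(404 + t))
-26713/49831 + (Y(-6)/43886)/(-8600) = -26713/49831 + ((6464 + (-6)² + 420*(-6))/43886)/(-8600) = -26713*1/49831 + ((6464 + 36 - 2520)*(1/43886))*(-1/8600) = -26713/49831 + (3980*(1/43886))*(-1/8600) = -26713/49831 + (1990/21943)*(-1/8600) = -26713/49831 - 199/18870980 = -504110405109/940359804380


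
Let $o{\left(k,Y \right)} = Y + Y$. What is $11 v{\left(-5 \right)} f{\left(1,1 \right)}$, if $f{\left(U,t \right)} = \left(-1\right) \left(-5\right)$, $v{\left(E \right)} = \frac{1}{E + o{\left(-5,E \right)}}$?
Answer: $- \frac{11}{3} \approx -3.6667$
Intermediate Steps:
$o{\left(k,Y \right)} = 2 Y$
$v{\left(E \right)} = \frac{1}{3 E}$ ($v{\left(E \right)} = \frac{1}{E + 2 E} = \frac{1}{3 E}$)
$f{\left(U,t \right)} = 5$
$11 v{\left(-5 \right)} f{\left(1,1 \right)} = 11 \frac{1}{3 \left(-5\right)} 5 = 11 \cdot \frac{1}{3} \left(- \frac{1}{5}\right) 5 = 11 \left(- \frac{1}{15}\right) 5 = \left(- \frac{11}{15}\right) 5 = - \frac{11}{3}$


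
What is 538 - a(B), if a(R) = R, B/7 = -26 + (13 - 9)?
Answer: 692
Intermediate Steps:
B = -154 (B = 7*(-26 + (13 - 9)) = 7*(-26 + 4) = 7*(-22) = -154)
538 - a(B) = 538 - 1*(-154) = 538 + 154 = 692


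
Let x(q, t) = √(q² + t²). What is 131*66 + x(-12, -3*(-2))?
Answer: 8646 + 6*√5 ≈ 8659.4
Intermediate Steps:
131*66 + x(-12, -3*(-2)) = 131*66 + √((-12)² + (-3*(-2))²) = 8646 + √(144 + 6²) = 8646 + √(144 + 36) = 8646 + √180 = 8646 + 6*√5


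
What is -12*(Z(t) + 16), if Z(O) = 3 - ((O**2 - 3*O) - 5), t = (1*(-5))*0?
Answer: -288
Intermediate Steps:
t = 0 (t = -5*0 = 0)
Z(O) = 8 - O**2 + 3*O (Z(O) = 3 - (-5 + O**2 - 3*O) = 3 + (5 - O**2 + 3*O) = 8 - O**2 + 3*O)
-12*(Z(t) + 16) = -12*((8 - 1*0**2 + 3*0) + 16) = -12*((8 - 1*0 + 0) + 16) = -12*((8 + 0 + 0) + 16) = -12*(8 + 16) = -12*24 = -288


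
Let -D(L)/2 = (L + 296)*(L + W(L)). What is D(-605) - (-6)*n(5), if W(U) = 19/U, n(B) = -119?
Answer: -226647162/605 ≈ -3.7462e+5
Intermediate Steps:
D(L) = -2*(296 + L)*(L + 19/L) (D(L) = -2*(L + 296)*(L + 19/L) = -2*(296 + L)*(L + 19/L))
D(-605) - (-6)*n(5) = (-38 - 11248/(-605) - 592*(-605) - 2*(-605)**2) - (-6)*(-119) = (-38 - 11248*(-1/605) + 358160 - 2*366025) - 1*714 = (-38 + 11248/605 + 358160 - 732050) - 714 = -226215192/605 - 714 = -226647162/605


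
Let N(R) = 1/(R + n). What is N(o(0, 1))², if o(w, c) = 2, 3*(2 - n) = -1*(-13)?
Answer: 9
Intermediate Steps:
n = -7/3 (n = 2 - (-1)*(-13)/3 = 2 - ⅓*13 = 2 - 13/3 = -7/3 ≈ -2.3333)
N(R) = 1/(-7/3 + R) (N(R) = 1/(R - 7/3) = 1/(-7/3 + R))
N(o(0, 1))² = (3/(-7 + 3*2))² = (3/(-7 + 6))² = (3/(-1))² = (3*(-1))² = (-3)² = 9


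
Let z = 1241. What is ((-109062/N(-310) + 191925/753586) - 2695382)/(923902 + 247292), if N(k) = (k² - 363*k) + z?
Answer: -47365607355664861/20581242171869196 ≈ -2.3014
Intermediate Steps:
N(k) = 1241 + k² - 363*k (N(k) = (k² - 363*k) + 1241 = 1241 + k² - 363*k)
((-109062/N(-310) + 191925/753586) - 2695382)/(923902 + 247292) = ((-109062/(1241 + (-310)² - 363*(-310)) + 191925/753586) - 2695382)/(923902 + 247292) = ((-109062/(1241 + 96100 + 112530) + 191925*(1/753586)) - 2695382)/1171194 = ((-109062/209871 + 191925/753586) - 2695382)*(1/1171194) = ((-109062*1/209871 + 191925/753586) - 2695382)*(1/1171194) = ((-12118/23319 + 191925/753586) - 2695382)*(1/1171194) = (-4656456073/17572871934 - 2695382)*(1/1171194) = -47365607355664861/17572871934*1/1171194 = -47365607355664861/20581242171869196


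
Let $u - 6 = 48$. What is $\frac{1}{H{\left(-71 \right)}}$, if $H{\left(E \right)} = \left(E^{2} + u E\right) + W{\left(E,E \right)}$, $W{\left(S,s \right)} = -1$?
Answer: $\frac{1}{1206} \approx 0.00082919$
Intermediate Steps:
$u = 54$ ($u = 6 + 48 = 54$)
$H{\left(E \right)} = -1 + E^{2} + 54 E$ ($H{\left(E \right)} = \left(E^{2} + 54 E\right) - 1 = -1 + E^{2} + 54 E$)
$\frac{1}{H{\left(-71 \right)}} = \frac{1}{-1 + \left(-71\right)^{2} + 54 \left(-71\right)} = \frac{1}{-1 + 5041 - 3834} = \frac{1}{1206}$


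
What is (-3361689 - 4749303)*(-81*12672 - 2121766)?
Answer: 25535008792416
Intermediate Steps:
(-3361689 - 4749303)*(-81*12672 - 2121766) = -8110992*(-1026432 - 2121766) = -8110992*(-3148198) = 25535008792416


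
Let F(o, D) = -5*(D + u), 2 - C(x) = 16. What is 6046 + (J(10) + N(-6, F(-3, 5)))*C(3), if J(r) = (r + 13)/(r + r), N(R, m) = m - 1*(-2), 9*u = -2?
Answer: 570271/90 ≈ 6336.3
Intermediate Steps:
u = -2/9 (u = (⅑)*(-2) = -2/9 ≈ -0.22222)
C(x) = -14 (C(x) = 2 - 1*16 = 2 - 16 = -14)
F(o, D) = 10/9 - 5*D (F(o, D) = -5*(D - 2/9) = -5*(-2/9 + D) = 10/9 - 5*D)
N(R, m) = 2 + m (N(R, m) = m + 2 = 2 + m)
J(r) = (13 + r)/(2*r) (J(r) = (13 + r)/((2*r)) = (13 + r)*(1/(2*r)) = (13 + r)/(2*r))
6046 + (J(10) + N(-6, F(-3, 5)))*C(3) = 6046 + ((½)*(13 + 10)/10 + (2 + (10/9 - 5*5)))*(-14) = 6046 + ((½)*(⅒)*23 + (2 + (10/9 - 25)))*(-14) = 6046 + (23/20 + (2 - 215/9))*(-14) = 6046 + (23/20 - 197/9)*(-14) = 6046 - 3733/180*(-14) = 6046 + 26131/90 = 570271/90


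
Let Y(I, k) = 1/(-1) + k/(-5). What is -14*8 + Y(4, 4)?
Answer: -569/5 ≈ -113.80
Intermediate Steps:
Y(I, k) = -1 - k/5 (Y(I, k) = 1*(-1) + k*(-⅕) = -1 - k/5)
-14*8 + Y(4, 4) = -14*8 + (-1 - ⅕*4) = -112 + (-1 - ⅘) = -112 - 9/5 = -569/5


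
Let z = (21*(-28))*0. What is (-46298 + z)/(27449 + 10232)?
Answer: -6614/5383 ≈ -1.2287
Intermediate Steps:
z = 0 (z = -588*0 = 0)
(-46298 + z)/(27449 + 10232) = (-46298 + 0)/(27449 + 10232) = -46298/37681 = -46298*1/37681 = -6614/5383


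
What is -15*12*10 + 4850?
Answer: 3050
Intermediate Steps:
-15*12*10 + 4850 = -180*10 + 4850 = -1800 + 4850 = 3050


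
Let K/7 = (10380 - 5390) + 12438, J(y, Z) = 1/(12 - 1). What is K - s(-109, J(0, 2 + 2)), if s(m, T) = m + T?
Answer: 1343154/11 ≈ 1.2210e+5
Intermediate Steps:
J(y, Z) = 1/11
K = 121996 (K = 7*((10380 - 5390) + 12438) = 7*(4990 + 12438) = 7*17428 = 121996)
s(m, T) = T + m
K - s(-109, J(0, 2 + 2)) = 121996 - (1/11 - 109) = 121996 - 1*(-1198/11) = 121996 + 1198/11 = 1343154/11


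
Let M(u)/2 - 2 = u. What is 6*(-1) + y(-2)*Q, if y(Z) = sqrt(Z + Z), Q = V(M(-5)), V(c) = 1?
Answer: -6 + 2*I ≈ -6.0 + 2.0*I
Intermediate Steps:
M(u) = 4 + 2*u
Q = 1
y(Z) = sqrt(2)*sqrt(Z) (y(Z) = sqrt(2*Z) = sqrt(2)*sqrt(Z))
6*(-1) + y(-2)*Q = 6*(-1) + (sqrt(2)*sqrt(-2))*1 = -6 + (sqrt(2)*(I*sqrt(2)))*1 = -6 + (2*I)*1 = -6 + 2*I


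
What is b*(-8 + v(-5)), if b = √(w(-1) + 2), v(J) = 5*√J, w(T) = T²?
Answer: √3*(-8 + 5*I*√5) ≈ -13.856 + 19.365*I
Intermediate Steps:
b = √3 (b = √((-1)² + 2) = √(1 + 2) = √3 ≈ 1.7320)
b*(-8 + v(-5)) = √3*(-8 + 5*√(-5)) = √3*(-8 + 5*(I*√5)) = √3*(-8 + 5*I*√5)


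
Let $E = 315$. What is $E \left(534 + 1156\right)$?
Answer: $532350$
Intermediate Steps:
$E \left(534 + 1156\right) = 315 \left(534 + 1156\right) = 315 \cdot 1690 = 532350$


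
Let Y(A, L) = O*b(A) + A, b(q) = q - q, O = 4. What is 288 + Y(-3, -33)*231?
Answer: -405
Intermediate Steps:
b(q) = 0
Y(A, L) = A (Y(A, L) = 4*0 + A = 0 + A = A)
288 + Y(-3, -33)*231 = 288 - 3*231 = 288 - 693 = -405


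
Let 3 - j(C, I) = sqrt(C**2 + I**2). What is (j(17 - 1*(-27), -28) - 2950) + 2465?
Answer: -482 - 4*sqrt(170) ≈ -534.15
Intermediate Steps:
j(C, I) = 3 - sqrt(C**2 + I**2)
(j(17 - 1*(-27), -28) - 2950) + 2465 = ((3 - sqrt((17 - 1*(-27))**2 + (-28)**2)) - 2950) + 2465 = ((3 - sqrt((17 + 27)**2 + 784)) - 2950) + 2465 = ((3 - sqrt(44**2 + 784)) - 2950) + 2465 = ((3 - sqrt(1936 + 784)) - 2950) + 2465 = ((3 - sqrt(2720)) - 2950) + 2465 = ((3 - 4*sqrt(170)) - 2950) + 2465 = (-2947 - 4*sqrt(170)) + 2465 = -482 - 4*sqrt(170)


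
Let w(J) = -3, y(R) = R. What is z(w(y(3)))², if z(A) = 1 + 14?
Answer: 225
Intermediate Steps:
z(A) = 15
z(w(y(3)))² = 15² = 225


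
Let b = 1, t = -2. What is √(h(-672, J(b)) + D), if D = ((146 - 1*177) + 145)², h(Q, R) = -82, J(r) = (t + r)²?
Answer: √12914 ≈ 113.64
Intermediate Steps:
J(r) = (-2 + r)²
D = 12996 (D = ((146 - 177) + 145)² = (-31 + 145)² = 114² = 12996)
√(h(-672, J(b)) + D) = √(-82 + 12996) = √12914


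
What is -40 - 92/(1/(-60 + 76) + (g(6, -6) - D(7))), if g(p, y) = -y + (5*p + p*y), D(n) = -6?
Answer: -5352/97 ≈ -55.175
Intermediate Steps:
g(p, y) = -y + 5*p + p*y
-40 - 92/(1/(-60 + 76) + (g(6, -6) - D(7))) = -40 - 92/(1/(-60 + 76) + ((-1*(-6) + 5*6 + 6*(-6)) - 1*(-6))) = -40 - 92/(1/16 + ((6 + 30 - 36) + 6)) = -40 - 92/(1/16 + (0 + 6)) = -40 - 92/(1/16 + 6) = -40 - 92/(97/16) = -40 + (16/97)*(-92) = -40 - 1472/97 = -5352/97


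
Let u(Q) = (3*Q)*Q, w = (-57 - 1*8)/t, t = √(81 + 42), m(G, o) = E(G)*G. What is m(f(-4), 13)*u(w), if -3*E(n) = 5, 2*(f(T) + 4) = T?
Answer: 42250/41 ≈ 1030.5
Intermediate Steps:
f(T) = -4 + T/2
E(n) = -5/3 (E(n) = -⅓*5 = -5/3)
m(G, o) = -5*G/3
t = √123 ≈ 11.091
w = -65*√123/123 (w = (-57 - 1*8)/(√123) = (-57 - 8)*(√123/123) = -65*√123/123 ≈ -5.8609)
u(Q) = 3*Q²
m(f(-4), 13)*u(w) = (-5*(-4 + (½)*(-4))/3)*(3*(-65*√123/123)²) = (-5*(-4 - 2)/3)*(3*(4225/123)) = -5/3*(-6)*(4225/41) = 10*(4225/41) = 42250/41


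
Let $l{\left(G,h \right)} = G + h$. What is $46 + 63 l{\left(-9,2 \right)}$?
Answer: $-395$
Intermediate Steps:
$46 + 63 l{\left(-9,2 \right)} = 46 + 63 \left(-9 + 2\right) = 46 + 63 \left(-7\right) = 46 - 441 = -395$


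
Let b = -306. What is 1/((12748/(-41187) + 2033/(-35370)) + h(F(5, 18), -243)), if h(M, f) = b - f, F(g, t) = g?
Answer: -485594730/30770677967 ≈ -0.015781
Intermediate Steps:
h(M, f) = -306 - f
1/((12748/(-41187) + 2033/(-35370)) + h(F(5, 18), -243)) = 1/((12748/(-41187) + 2033/(-35370)) + (-306 - 1*(-243))) = 1/((12748*(-1/41187) + 2033*(-1/35370)) + (-306 + 243)) = 1/((-12748/41187 - 2033/35370) - 63) = 1/(-178209977/485594730 - 63) = 1/(-30770677967/485594730) = -485594730/30770677967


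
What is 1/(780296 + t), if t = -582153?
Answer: 1/198143 ≈ 5.0469e-6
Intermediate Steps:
1/(780296 + t) = 1/(780296 - 582153) = 1/198143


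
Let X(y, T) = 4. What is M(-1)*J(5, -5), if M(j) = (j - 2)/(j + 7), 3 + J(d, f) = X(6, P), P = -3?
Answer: -½ ≈ -0.50000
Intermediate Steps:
J(d, f) = 1 (J(d, f) = -3 + 4 = 1)
M(j) = (-2 + j)/(7 + j)
M(-1)*J(5, -5) = ((-2 - 1)/(7 - 1))*1 = (-3/6)*1 = ((⅙)*(-3))*1 = -½*1 = -½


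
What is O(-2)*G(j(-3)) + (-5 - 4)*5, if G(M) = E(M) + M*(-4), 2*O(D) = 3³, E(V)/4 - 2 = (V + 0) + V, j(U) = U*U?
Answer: 549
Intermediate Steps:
j(U) = U²
E(V) = 8 + 8*V (E(V) = 8 + 4*((V + 0) + V) = 8 + 4*(V + V) = 8 + 4*(2*V) = 8 + 8*V)
O(D) = 27/2 (O(D) = (½)*3³ = (½)*27 = 27/2)
G(M) = 8 + 4*M (G(M) = (8 + 8*M) + M*(-4) = (8 + 8*M) - 4*M = 8 + 4*M)
O(-2)*G(j(-3)) + (-5 - 4)*5 = 27*(8 + 4*(-3)²)/2 + (-5 - 4)*5 = 27*(8 + 4*9)/2 - 9*5 = 27*(8 + 36)/2 - 45 = (27/2)*44 - 45 = 594 - 45 = 549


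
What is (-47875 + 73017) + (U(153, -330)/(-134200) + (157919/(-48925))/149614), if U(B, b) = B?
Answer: 493952720811022257/19646517525800 ≈ 25142.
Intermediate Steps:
(-47875 + 73017) + (U(153, -330)/(-134200) + (157919/(-48925))/149614) = (-47875 + 73017) + (153/(-134200) + (157919/(-48925))/149614) = 25142 + (153*(-1/134200) + (157919*(-1/48925))*(1/149614)) = 25142 + (-153/134200 - 157919/48925*1/149614) = 25142 + (-153/134200 - 157919/7319864950) = 25142 - 22822641343/19646517525800 = 493952720811022257/19646517525800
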